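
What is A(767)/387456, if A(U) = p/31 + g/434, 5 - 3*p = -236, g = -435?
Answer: 2069/504467712 ≈ 4.1014e-6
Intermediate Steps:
p = 241/3 (p = 5/3 - 1/3*(-236) = 5/3 + 236/3 = 241/3 ≈ 80.333)
A(U) = 2069/1302 (A(U) = (241/3)/31 - 435/434 = (241/3)*(1/31) - 435*1/434 = 241/93 - 435/434 = 2069/1302)
A(767)/387456 = (2069/1302)/387456 = (2069/1302)*(1/387456) = 2069/504467712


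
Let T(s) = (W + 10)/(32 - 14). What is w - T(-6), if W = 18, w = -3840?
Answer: -34574/9 ≈ -3841.6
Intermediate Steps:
T(s) = 14/9 (T(s) = (18 + 10)/(32 - 14) = 28/18 = 28*(1/18) = 14/9)
w - T(-6) = -3840 - 1*14/9 = -3840 - 14/9 = -34574/9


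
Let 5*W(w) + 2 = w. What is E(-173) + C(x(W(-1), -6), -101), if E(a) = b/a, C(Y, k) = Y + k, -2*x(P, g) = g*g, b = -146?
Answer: -20441/173 ≈ -118.16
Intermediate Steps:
W(w) = -⅖ + w/5
x(P, g) = -g²/2 (x(P, g) = -g*g/2 = -g²/2)
E(a) = -146/a
E(-173) + C(x(W(-1), -6), -101) = -146/(-173) + (-½*(-6)² - 101) = -146*(-1/173) + (-½*36 - 101) = 146/173 + (-18 - 101) = 146/173 - 119 = -20441/173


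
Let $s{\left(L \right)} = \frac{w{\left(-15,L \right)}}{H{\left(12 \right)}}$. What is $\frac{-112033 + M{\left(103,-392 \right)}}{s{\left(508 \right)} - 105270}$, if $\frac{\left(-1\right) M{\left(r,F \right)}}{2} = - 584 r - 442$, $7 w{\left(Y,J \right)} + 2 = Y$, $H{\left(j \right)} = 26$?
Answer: $- \frac{1666210}{19159157} \approx -0.086967$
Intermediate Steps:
$w{\left(Y,J \right)} = - \frac{2}{7} + \frac{Y}{7}$
$M{\left(r,F \right)} = 884 + 1168 r$ ($M{\left(r,F \right)} = - 2 \left(- 584 r - 442\right) = - 2 \left(-442 - 584 r\right) = 884 + 1168 r$)
$s{\left(L \right)} = - \frac{17}{182}$ ($s{\left(L \right)} = \frac{- \frac{2}{7} + \frac{1}{7} \left(-15\right)}{26} = \left(- \frac{2}{7} - \frac{15}{7}\right) \frac{1}{26} = \left(- \frac{17}{7}\right) \frac{1}{26} = - \frac{17}{182}$)
$\frac{-112033 + M{\left(103,-392 \right)}}{s{\left(508 \right)} - 105270} = \frac{-112033 + \left(884 + 1168 \cdot 103\right)}{- \frac{17}{182} - 105270} = \frac{-112033 + \left(884 + 120304\right)}{- \frac{19159157}{182}} = \left(-112033 + 121188\right) \left(- \frac{182}{19159157}\right) = 9155 \left(- \frac{182}{19159157}\right) = - \frac{1666210}{19159157}$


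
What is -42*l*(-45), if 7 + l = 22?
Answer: 28350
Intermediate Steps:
l = 15 (l = -7 + 22 = 15)
-42*l*(-45) = -42*15*(-45) = -630*(-45) = 28350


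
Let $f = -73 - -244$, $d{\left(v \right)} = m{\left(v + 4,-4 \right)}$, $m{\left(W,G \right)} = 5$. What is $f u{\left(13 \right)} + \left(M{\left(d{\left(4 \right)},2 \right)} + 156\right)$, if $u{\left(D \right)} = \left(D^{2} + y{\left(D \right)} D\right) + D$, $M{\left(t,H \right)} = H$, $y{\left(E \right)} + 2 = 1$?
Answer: $29057$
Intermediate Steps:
$d{\left(v \right)} = 5$
$y{\left(E \right)} = -1$ ($y{\left(E \right)} = -2 + 1 = -1$)
$f = 171$ ($f = -73 + 244 = 171$)
$u{\left(D \right)} = D^{2}$ ($u{\left(D \right)} = \left(D^{2} - D\right) + D = D^{2}$)
$f u{\left(13 \right)} + \left(M{\left(d{\left(4 \right)},2 \right)} + 156\right) = 171 \cdot 13^{2} + \left(2 + 156\right) = 171 \cdot 169 + 158 = 28899 + 158 = 29057$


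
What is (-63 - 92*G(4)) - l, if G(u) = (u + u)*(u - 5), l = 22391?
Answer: -21718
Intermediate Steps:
G(u) = 2*u*(-5 + u) (G(u) = (2*u)*(-5 + u) = 2*u*(-5 + u))
(-63 - 92*G(4)) - l = (-63 - 184*4*(-5 + 4)) - 1*22391 = (-63 - 184*4*(-1)) - 22391 = (-63 - 92*(-8)) - 22391 = (-63 + 736) - 22391 = 673 - 22391 = -21718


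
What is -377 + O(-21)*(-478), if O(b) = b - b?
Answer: -377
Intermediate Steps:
O(b) = 0
-377 + O(-21)*(-478) = -377 + 0*(-478) = -377 + 0 = -377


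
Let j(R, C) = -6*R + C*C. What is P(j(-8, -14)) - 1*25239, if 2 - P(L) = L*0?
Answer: -25237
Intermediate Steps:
j(R, C) = C² - 6*R (j(R, C) = -6*R + C² = C² - 6*R)
P(L) = 2 (P(L) = 2 - L*0 = 2 - 1*0 = 2 + 0 = 2)
P(j(-8, -14)) - 1*25239 = 2 - 1*25239 = 2 - 25239 = -25237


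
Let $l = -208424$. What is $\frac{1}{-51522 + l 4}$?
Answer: $- \frac{1}{885218} \approx -1.1297 \cdot 10^{-6}$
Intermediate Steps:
$\frac{1}{-51522 + l 4} = \frac{1}{-51522 - 833696} = \frac{1}{-885218} = - \frac{1}{885218}$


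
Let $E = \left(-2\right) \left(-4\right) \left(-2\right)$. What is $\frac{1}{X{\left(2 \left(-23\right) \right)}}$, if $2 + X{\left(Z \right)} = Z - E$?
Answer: $- \frac{1}{32} \approx -0.03125$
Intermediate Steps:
$E = -16$ ($E = 8 \left(-2\right) = -16$)
$X{\left(Z \right)} = 14 + Z$ ($X{\left(Z \right)} = -2 + \left(Z - -16\right) = -2 + \left(Z + 16\right) = -2 + \left(16 + Z\right) = 14 + Z$)
$\frac{1}{X{\left(2 \left(-23\right) \right)}} = \frac{1}{14 + 2 \left(-23\right)} = \frac{1}{14 - 46} = \frac{1}{-32} = - \frac{1}{32}$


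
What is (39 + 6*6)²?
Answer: 5625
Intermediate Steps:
(39 + 6*6)² = (39 + 36)² = 75² = 5625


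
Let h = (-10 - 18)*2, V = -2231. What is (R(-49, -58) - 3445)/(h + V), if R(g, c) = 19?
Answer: 3426/2287 ≈ 1.4980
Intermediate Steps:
h = -56 (h = -28*2 = -56)
(R(-49, -58) - 3445)/(h + V) = (19 - 3445)/(-56 - 2231) = -3426/(-2287) = -3426*(-1/2287) = 3426/2287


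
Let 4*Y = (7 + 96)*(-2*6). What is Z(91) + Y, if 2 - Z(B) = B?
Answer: -398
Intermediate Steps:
Z(B) = 2 - B
Y = -309 (Y = ((7 + 96)*(-2*6))/4 = (103*(-12))/4 = (1/4)*(-1236) = -309)
Z(91) + Y = (2 - 1*91) - 309 = (2 - 91) - 309 = -89 - 309 = -398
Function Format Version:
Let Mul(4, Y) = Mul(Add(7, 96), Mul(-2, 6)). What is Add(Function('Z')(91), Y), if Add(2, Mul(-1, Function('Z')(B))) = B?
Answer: -398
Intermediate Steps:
Function('Z')(B) = Add(2, Mul(-1, B))
Y = -309 (Y = Mul(Rational(1, 4), Mul(Add(7, 96), Mul(-2, 6))) = Mul(Rational(1, 4), Mul(103, -12)) = Mul(Rational(1, 4), -1236) = -309)
Add(Function('Z')(91), Y) = Add(Add(2, Mul(-1, 91)), -309) = Add(Add(2, -91), -309) = Add(-89, -309) = -398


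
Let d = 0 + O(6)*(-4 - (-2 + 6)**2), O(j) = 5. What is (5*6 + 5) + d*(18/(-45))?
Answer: 75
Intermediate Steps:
d = -100 (d = 0 + 5*(-4 - (-2 + 6)**2) = 0 + 5*(-4 - 1*4**2) = 0 + 5*(-4 - 1*16) = 0 + 5*(-4 - 16) = 0 + 5*(-20) = 0 - 100 = -100)
(5*6 + 5) + d*(18/(-45)) = (5*6 + 5) - 1800/(-45) = (30 + 5) - 1800*(-1)/45 = 35 - 100*(-2/5) = 35 + 40 = 75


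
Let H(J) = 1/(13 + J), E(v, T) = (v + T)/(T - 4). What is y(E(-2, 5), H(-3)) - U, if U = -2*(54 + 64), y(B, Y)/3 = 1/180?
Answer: 14161/60 ≈ 236.02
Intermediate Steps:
E(v, T) = (T + v)/(-4 + T)
y(B, Y) = 1/60 (y(B, Y) = 3/180 = 3*(1/180) = 1/60)
U = -236 (U = -2*118 = -236)
y(E(-2, 5), H(-3)) - U = 1/60 - 1*(-236) = 1/60 + 236 = 14161/60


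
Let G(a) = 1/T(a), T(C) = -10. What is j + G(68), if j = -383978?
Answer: -3839781/10 ≈ -3.8398e+5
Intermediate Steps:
G(a) = -⅒ (G(a) = 1/(-10) = -⅒)
j + G(68) = -383978 - ⅒ = -3839781/10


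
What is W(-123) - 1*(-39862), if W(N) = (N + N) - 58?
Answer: 39558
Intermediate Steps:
W(N) = -58 + 2*N (W(N) = 2*N - 58 = -58 + 2*N)
W(-123) - 1*(-39862) = (-58 + 2*(-123)) - 1*(-39862) = (-58 - 246) + 39862 = -304 + 39862 = 39558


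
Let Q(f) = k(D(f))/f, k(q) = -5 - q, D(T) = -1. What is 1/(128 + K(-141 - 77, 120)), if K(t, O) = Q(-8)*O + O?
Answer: 1/308 ≈ 0.0032468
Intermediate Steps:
Q(f) = -4/f (Q(f) = (-5 - 1*(-1))/f = (-5 + 1)/f = -4/f)
K(t, O) = 3*O/2 (K(t, O) = (-4/(-8))*O + O = (-4*(-⅛))*O + O = O/2 + O = 3*O/2)
1/(128 + K(-141 - 77, 120)) = 1/(128 + (3/2)*120) = 1/(128 + 180) = 1/308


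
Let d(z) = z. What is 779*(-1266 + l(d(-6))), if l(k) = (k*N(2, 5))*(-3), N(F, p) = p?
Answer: -916104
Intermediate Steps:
l(k) = -15*k (l(k) = (k*5)*(-3) = (5*k)*(-3) = -15*k)
779*(-1266 + l(d(-6))) = 779*(-1266 - 15*(-6)) = 779*(-1266 + 90) = 779*(-1176) = -916104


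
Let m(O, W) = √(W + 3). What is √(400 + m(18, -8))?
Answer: √(400 + I*√5) ≈ 20.0 + 0.0559*I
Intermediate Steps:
m(O, W) = √(3 + W)
√(400 + m(18, -8)) = √(400 + √(3 - 8)) = √(400 + √(-5)) = √(400 + I*√5)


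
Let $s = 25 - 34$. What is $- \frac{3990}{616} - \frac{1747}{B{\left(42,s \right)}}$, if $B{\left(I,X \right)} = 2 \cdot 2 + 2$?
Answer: $- \frac{39289}{132} \approx -297.64$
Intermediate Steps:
$s = -9$ ($s = 25 - 34 = -9$)
$B{\left(I,X \right)} = 6$ ($B{\left(I,X \right)} = 4 + 2 = 6$)
$- \frac{3990}{616} - \frac{1747}{B{\left(42,s \right)}} = - \frac{3990}{616} - \frac{1747}{6} = \left(-3990\right) \frac{1}{616} - \frac{1747}{6} = - \frac{285}{44} - \frac{1747}{6} = - \frac{39289}{132}$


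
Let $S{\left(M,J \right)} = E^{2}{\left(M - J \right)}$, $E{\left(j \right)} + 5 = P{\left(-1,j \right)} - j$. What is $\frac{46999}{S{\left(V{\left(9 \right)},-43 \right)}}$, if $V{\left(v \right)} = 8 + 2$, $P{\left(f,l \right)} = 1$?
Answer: $\frac{46999}{3249} \approx 14.466$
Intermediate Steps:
$E{\left(j \right)} = -4 - j$ ($E{\left(j \right)} = -5 - \left(-1 + j\right) = -4 - j$)
$V{\left(v \right)} = 10$
$S{\left(M,J \right)} = \left(-4 + J - M\right)^{2}$ ($S{\left(M,J \right)} = \left(-4 - \left(M - J\right)\right)^{2} = \left(-4 + \left(J - M\right)\right)^{2} = \left(-4 + J - M\right)^{2}$)
$\frac{46999}{S{\left(V{\left(9 \right)},-43 \right)}} = \frac{46999}{\left(4 + 10 - -43\right)^{2}} = \frac{46999}{\left(4 + 10 + 43\right)^{2}} = \frac{46999}{57^{2}} = \frac{46999}{3249}$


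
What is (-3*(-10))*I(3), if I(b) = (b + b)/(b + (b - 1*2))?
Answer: 45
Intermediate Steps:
I(b) = 2*b/(-2 + 2*b) (I(b) = (2*b)/(b + (b - 2)) = (2*b)/(b + (-2 + b)) = (2*b)/(-2 + 2*b) = 2*b/(-2 + 2*b))
(-3*(-10))*I(3) = (-3*(-10))*(3/(-1 + 3)) = 30*(3/2) = 45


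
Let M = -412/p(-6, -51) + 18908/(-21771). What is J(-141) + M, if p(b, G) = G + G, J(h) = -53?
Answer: -18442165/370107 ≈ -49.829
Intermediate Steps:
p(b, G) = 2*G
M = 1173506/370107 (M = -412/(2*(-51)) + 18908/(-21771) = -412/(-102) + 18908*(-1/21771) = -412*(-1/102) - 18908/21771 = 206/51 - 18908/21771 = 1173506/370107 ≈ 3.1707)
J(-141) + M = -53 + 1173506/370107 = -18442165/370107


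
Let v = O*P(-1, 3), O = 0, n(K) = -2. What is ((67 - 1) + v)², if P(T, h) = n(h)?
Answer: 4356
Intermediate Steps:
P(T, h) = -2
v = 0 (v = 0*(-2) = 0)
((67 - 1) + v)² = ((67 - 1) + 0)² = (66 + 0)² = 66² = 4356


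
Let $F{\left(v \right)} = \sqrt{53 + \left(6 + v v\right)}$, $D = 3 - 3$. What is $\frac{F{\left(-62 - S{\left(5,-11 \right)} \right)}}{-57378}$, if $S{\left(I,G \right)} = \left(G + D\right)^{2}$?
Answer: $- \frac{\sqrt{8387}}{28689} \approx -0.0031922$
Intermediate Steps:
$D = 0$
$S{\left(I,G \right)} = G^{2}$ ($S{\left(I,G \right)} = \left(G + 0\right)^{2} = G^{2}$)
$F{\left(v \right)} = \sqrt{59 + v^{2}}$ ($F{\left(v \right)} = \sqrt{53 + \left(6 + v^{2}\right)} = \sqrt{59 + v^{2}}$)
$\frac{F{\left(-62 - S{\left(5,-11 \right)} \right)}}{-57378} = \frac{\sqrt{59 + \left(-62 - \left(-11\right)^{2}\right)^{2}}}{-57378} = \sqrt{59 + \left(-62 - 121\right)^{2}} \left(- \frac{1}{57378}\right) = \sqrt{59 + \left(-183\right)^{2}} \left(- \frac{1}{57378}\right) = \sqrt{59 + 33489} \left(- \frac{1}{57378}\right) = \sqrt{33548} \left(- \frac{1}{57378}\right) = 2 \sqrt{8387} \left(- \frac{1}{57378}\right) = - \frac{\sqrt{8387}}{28689}$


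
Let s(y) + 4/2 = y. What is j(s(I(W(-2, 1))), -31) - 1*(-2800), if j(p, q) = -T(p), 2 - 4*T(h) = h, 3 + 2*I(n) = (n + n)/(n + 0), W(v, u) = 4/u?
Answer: 22391/8 ≈ 2798.9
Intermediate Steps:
I(n) = -½ (I(n) = -3/2 + ((n + n)/(n + 0))/2 = -3/2 + ((2*n)/n)/2 = -3/2 + (½)*2 = -3/2 + 1 = -½)
s(y) = -2 + y
T(h) = ½ - h/4
j(p, q) = -½ + p/4 (j(p, q) = -(½ - p/4) = -½ + p/4)
j(s(I(W(-2, 1))), -31) - 1*(-2800) = (-½ + (-2 - ½)/4) - 1*(-2800) = (-½ + (¼)*(-5/2)) + 2800 = (-½ - 5/8) + 2800 = -9/8 + 2800 = 22391/8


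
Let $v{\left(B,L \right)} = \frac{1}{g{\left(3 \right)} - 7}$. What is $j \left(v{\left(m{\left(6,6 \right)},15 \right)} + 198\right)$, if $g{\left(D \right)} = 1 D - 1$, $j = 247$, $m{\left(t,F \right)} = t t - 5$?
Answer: $\frac{244283}{5} \approx 48857.0$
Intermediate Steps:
$m{\left(t,F \right)} = -5 + t^{2}$ ($m{\left(t,F \right)} = t^{2} - 5 = -5 + t^{2}$)
$g{\left(D \right)} = -1 + D$ ($g{\left(D \right)} = D - 1 = -1 + D$)
$v{\left(B,L \right)} = - \frac{1}{5}$ ($v{\left(B,L \right)} = \frac{1}{\left(-1 + 3\right) - 7} = \frac{1}{2 - 7} = \frac{1}{-5} = - \frac{1}{5}$)
$j \left(v{\left(m{\left(6,6 \right)},15 \right)} + 198\right) = 247 \left(- \frac{1}{5} + 198\right) = 247 \cdot \frac{989}{5} = \frac{244283}{5}$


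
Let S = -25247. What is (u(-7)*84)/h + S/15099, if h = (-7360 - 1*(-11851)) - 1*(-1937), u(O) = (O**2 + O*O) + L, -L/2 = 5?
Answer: -12668977/24264093 ≈ -0.52213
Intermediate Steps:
L = -10 (L = -2*5 = -10)
u(O) = -10 + 2*O**2 (u(O) = (O**2 + O*O) - 10 = (O**2 + O**2) - 10 = 2*O**2 - 10 = -10 + 2*O**2)
h = 6428 (h = (-7360 + 11851) + 1937 = 4491 + 1937 = 6428)
(u(-7)*84)/h + S/15099 = ((-10 + 2*(-7)**2)*84)/6428 - 25247/15099 = ((-10 + 2*49)*84)*(1/6428) - 25247*1/15099 = ((-10 + 98)*84)*(1/6428) - 25247/15099 = (88*84)*(1/6428) - 25247/15099 = 7392*(1/6428) - 25247/15099 = 1848/1607 - 25247/15099 = -12668977/24264093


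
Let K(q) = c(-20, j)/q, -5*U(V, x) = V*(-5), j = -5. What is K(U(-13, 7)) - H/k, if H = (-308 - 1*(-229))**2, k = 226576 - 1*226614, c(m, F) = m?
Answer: 81893/494 ≈ 165.78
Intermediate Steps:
U(V, x) = V (U(V, x) = -V*(-5)/5 = -(-1)*V = V)
K(q) = -20/q
k = -38 (k = 226576 - 226614 = -38)
H = 6241 (H = (-308 + 229)**2 = (-79)**2 = 6241)
K(U(-13, 7)) - H/k = -20/(-13) - 6241/(-38) = -20*(-1/13) - 6241*(-1)/38 = 20/13 - 1*(-6241/38) = 20/13 + 6241/38 = 81893/494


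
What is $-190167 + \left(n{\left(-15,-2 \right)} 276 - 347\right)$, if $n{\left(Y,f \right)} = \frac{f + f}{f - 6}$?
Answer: $-190376$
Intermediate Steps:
$n{\left(Y,f \right)} = \frac{2 f}{-6 + f}$
$-190167 + \left(n{\left(-15,-2 \right)} 276 - 347\right) = -190167 - \left(347 - 2 \left(-2\right) \frac{1}{-6 - 2} \cdot 276\right) = -190167 - \left(347 - 2 \left(-2\right) \frac{1}{-8} \cdot 276\right) = -190167 - \left(347 - 2 \left(-2\right) \left(- \frac{1}{8}\right) 276\right) = -190167 + \left(\frac{1}{2} \cdot 276 - 347\right) = -190167 + \left(138 - 347\right) = -190167 - 209 = -190376$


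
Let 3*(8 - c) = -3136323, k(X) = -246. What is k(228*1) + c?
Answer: 1045203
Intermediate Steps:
c = 1045449 (c = 8 - ⅓*(-3136323) = 8 + 1045441 = 1045449)
k(228*1) + c = -246 + 1045449 = 1045203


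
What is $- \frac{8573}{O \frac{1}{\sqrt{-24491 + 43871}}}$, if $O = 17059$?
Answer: $- \frac{17146 \sqrt{4845}}{17059} \approx -69.961$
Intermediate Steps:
$- \frac{8573}{O \frac{1}{\sqrt{-24491 + 43871}}} = - \frac{8573}{17059 \frac{1}{\sqrt{-24491 + 43871}}} = - \frac{8573}{17059 \frac{1}{\sqrt{19380}}} = - \frac{8573}{17059 \frac{1}{2 \sqrt{4845}}} = - \frac{8573}{17059 \frac{\sqrt{4845}}{9690}} = - \frac{8573}{\frac{17059}{9690} \sqrt{4845}} = - 8573 \frac{2 \sqrt{4845}}{17059} = - \frac{17146 \sqrt{4845}}{17059}$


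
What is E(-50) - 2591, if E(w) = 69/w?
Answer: -129619/50 ≈ -2592.4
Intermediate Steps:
E(-50) - 2591 = 69/(-50) - 2591 = 69*(-1/50) - 2591 = -69/50 - 2591 = -129619/50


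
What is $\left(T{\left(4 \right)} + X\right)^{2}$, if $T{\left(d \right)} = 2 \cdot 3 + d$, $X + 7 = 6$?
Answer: $81$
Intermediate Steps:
$X = -1$ ($X = -7 + 6 = -1$)
$T{\left(d \right)} = 6 + d$
$\left(T{\left(4 \right)} + X\right)^{2} = \left(\left(6 + 4\right) - 1\right)^{2} = \left(10 - 1\right)^{2} = 9^{2} = 81$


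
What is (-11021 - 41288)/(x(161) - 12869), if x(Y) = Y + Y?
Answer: 52309/12547 ≈ 4.1690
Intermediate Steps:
x(Y) = 2*Y
(-11021 - 41288)/(x(161) - 12869) = (-11021 - 41288)/(2*161 - 12869) = -52309/(322 - 12869) = -52309/(-12547) = -52309*(-1/12547) = 52309/12547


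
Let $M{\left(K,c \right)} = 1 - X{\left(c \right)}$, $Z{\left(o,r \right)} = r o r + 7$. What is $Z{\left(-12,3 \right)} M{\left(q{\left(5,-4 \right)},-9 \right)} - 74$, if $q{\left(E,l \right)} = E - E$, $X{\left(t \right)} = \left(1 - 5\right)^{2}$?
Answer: $1441$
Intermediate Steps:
$X{\left(t \right)} = 16$ ($X{\left(t \right)} = \left(-4\right)^{2} = 16$)
$q{\left(E,l \right)} = 0$
$Z{\left(o,r \right)} = 7 + o r^{2}$ ($Z{\left(o,r \right)} = o r r + 7 = o r^{2} + 7 = 7 + o r^{2}$)
$M{\left(K,c \right)} = -15$ ($M{\left(K,c \right)} = 1 - 16 = -15$)
$Z{\left(-12,3 \right)} M{\left(q{\left(5,-4 \right)},-9 \right)} - 74 = \left(7 - 12 \cdot 3^{2}\right) \left(-15\right) - 74 = \left(7 - 108\right) \left(-15\right) - 74 = \left(-101\right) \left(-15\right) - 74 = 1515 - 74 = 1441$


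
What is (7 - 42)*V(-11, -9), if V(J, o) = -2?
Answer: 70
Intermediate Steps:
(7 - 42)*V(-11, -9) = (7 - 42)*(-2) = -35*(-2) = 70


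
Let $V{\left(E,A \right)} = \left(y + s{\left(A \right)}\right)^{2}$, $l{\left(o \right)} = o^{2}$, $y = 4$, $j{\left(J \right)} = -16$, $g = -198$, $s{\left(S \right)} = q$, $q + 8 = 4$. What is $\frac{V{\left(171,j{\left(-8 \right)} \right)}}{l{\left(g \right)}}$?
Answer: $0$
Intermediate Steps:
$q = -4$ ($q = -8 + 4 = -4$)
$s{\left(S \right)} = -4$
$V{\left(E,A \right)} = 0$ ($V{\left(E,A \right)} = \left(4 - 4\right)^{2} = 0^{2} = 0$)
$\frac{V{\left(171,j{\left(-8 \right)} \right)}}{l{\left(g \right)}} = \frac{0}{\left(-198\right)^{2}} = \frac{0}{39204} = 0 \cdot \frac{1}{39204} = 0$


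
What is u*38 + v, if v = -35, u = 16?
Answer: 573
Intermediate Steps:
u*38 + v = 16*38 - 35 = 608 - 35 = 573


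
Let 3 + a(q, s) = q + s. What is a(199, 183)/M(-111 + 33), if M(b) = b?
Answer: -379/78 ≈ -4.8590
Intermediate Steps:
a(q, s) = -3 + q + s (a(q, s) = -3 + (q + s) = -3 + q + s)
a(199, 183)/M(-111 + 33) = (-3 + 199 + 183)/(-111 + 33) = 379/(-78) = 379*(-1/78) = -379/78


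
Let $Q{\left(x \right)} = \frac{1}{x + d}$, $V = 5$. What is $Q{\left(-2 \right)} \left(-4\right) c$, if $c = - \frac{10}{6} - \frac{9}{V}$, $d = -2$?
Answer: $- \frac{52}{15} \approx -3.4667$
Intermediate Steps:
$Q{\left(x \right)} = \frac{1}{-2 + x}$ ($Q{\left(x \right)} = \frac{1}{x - 2} = \frac{1}{-2 + x}$)
$c = - \frac{52}{15}$ ($c = - \frac{10}{6} - \frac{9}{5} = \left(-10\right) \frac{1}{6} - \frac{9}{5} = - \frac{5}{3} - \frac{9}{5} = - \frac{52}{15} \approx -3.4667$)
$Q{\left(-2 \right)} \left(-4\right) c = \frac{1}{-2 - 2} \left(-4\right) \left(- \frac{52}{15}\right) = \frac{1}{-4} \left(-4\right) \left(- \frac{52}{15}\right) = \left(- \frac{1}{4}\right) \left(-4\right) \left(- \frac{52}{15}\right) = 1 \left(- \frac{52}{15}\right) = - \frac{52}{15}$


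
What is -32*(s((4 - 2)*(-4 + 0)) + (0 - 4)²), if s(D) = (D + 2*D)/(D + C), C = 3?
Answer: -3328/5 ≈ -665.60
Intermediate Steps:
s(D) = 3*D/(3 + D) (s(D) = (D + 2*D)/(D + 3) = (3*D)/(3 + D) = 3*D/(3 + D))
-32*(s((4 - 2)*(-4 + 0)) + (0 - 4)²) = -32*(3*((4 - 2)*(-4 + 0))/(3 + (4 - 2)*(-4 + 0)) + (0 - 4)²) = -32*(3*(2*(-4))/(3 + 2*(-4)) + (-4)²) = -32*(3*(-8)/(3 - 8) + 16) = -32*(3*(-8)/(-5) + 16) = -32*(3*(-8)*(-⅕) + 16) = -32*(24/5 + 16) = -32*104/5 = -3328/5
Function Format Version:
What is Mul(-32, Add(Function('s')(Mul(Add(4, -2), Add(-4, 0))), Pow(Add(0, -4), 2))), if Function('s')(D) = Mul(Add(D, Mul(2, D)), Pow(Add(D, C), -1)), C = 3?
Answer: Rational(-3328, 5) ≈ -665.60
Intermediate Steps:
Function('s')(D) = Mul(3, D, Pow(Add(3, D), -1)) (Function('s')(D) = Mul(Add(D, Mul(2, D)), Pow(Add(D, 3), -1)) = Mul(Mul(3, D), Pow(Add(3, D), -1)) = Mul(3, D, Pow(Add(3, D), -1)))
Mul(-32, Add(Function('s')(Mul(Add(4, -2), Add(-4, 0))), Pow(Add(0, -4), 2))) = Mul(-32, Add(Mul(3, Mul(Add(4, -2), Add(-4, 0)), Pow(Add(3, Mul(Add(4, -2), Add(-4, 0))), -1)), Pow(Add(0, -4), 2))) = Mul(-32, Add(Mul(3, Mul(2, -4), Pow(Add(3, Mul(2, -4)), -1)), Pow(-4, 2))) = Mul(-32, Add(Mul(3, -8, Pow(Add(3, -8), -1)), 16)) = Mul(-32, Add(Mul(3, -8, Pow(-5, -1)), 16)) = Mul(-32, Add(Mul(3, -8, Rational(-1, 5)), 16)) = Mul(-32, Add(Rational(24, 5), 16)) = Mul(-32, Rational(104, 5)) = Rational(-3328, 5)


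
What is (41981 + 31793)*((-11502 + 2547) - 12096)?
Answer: -1553016474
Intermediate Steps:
(41981 + 31793)*((-11502 + 2547) - 12096) = 73774*(-8955 - 12096) = 73774*(-21051) = -1553016474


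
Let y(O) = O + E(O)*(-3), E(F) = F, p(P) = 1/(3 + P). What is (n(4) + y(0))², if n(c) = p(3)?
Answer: 1/36 ≈ 0.027778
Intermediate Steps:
n(c) = ⅙ (n(c) = 1/(3 + 3) = 1/6 = ⅙)
y(O) = -2*O (y(O) = O + O*(-3) = O - 3*O = -2*O)
(n(4) + y(0))² = (⅙ - 2*0)² = (⅙ + 0)² = (⅙)² = 1/36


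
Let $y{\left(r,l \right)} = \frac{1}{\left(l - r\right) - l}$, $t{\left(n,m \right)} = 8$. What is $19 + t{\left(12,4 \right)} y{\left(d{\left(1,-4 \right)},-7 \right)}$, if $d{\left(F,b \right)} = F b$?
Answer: $21$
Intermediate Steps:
$y{\left(r,l \right)} = - \frac{1}{r}$ ($y{\left(r,l \right)} = \frac{1}{\left(-1\right) r} = - \frac{1}{r}$)
$19 + t{\left(12,4 \right)} y{\left(d{\left(1,-4 \right)},-7 \right)} = 19 + 8 \left(- \frac{1}{1 \left(-4\right)}\right) = 19 + 8 \left(- \frac{1}{-4}\right) = 19 + 8 \left(\left(-1\right) \left(- \frac{1}{4}\right)\right) = 19 + 8 \cdot \frac{1}{4} = 19 + 2 = 21$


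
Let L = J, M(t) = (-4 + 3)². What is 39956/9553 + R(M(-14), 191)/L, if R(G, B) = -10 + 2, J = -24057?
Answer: 961297916/229816521 ≈ 4.1829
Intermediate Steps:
M(t) = 1 (M(t) = (-1)² = 1)
L = -24057
R(G, B) = -8
39956/9553 + R(M(-14), 191)/L = 39956/9553 - 8/(-24057) = 39956*(1/9553) - 8*(-1/24057) = 39956/9553 + 8/24057 = 961297916/229816521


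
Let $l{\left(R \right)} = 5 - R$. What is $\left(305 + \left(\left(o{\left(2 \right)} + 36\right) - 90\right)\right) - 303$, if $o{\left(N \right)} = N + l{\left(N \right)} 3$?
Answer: $-41$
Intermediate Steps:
$o{\left(N \right)} = 15 - 2 N$ ($o{\left(N \right)} = N + \left(5 - N\right) 3 = N - \left(-15 + 3 N\right) = 15 - 2 N$)
$\left(305 + \left(\left(o{\left(2 \right)} + 36\right) - 90\right)\right) - 303 = \left(305 + \left(\left(\left(15 - 4\right) + 36\right) - 90\right)\right) - 303 = \left(305 + \left(\left(11 + 36\right) - 90\right)\right) - 303 = \left(305 + \left(47 - 90\right)\right) - 303 = \left(305 - 43\right) - 303 = 262 - 303 = -41$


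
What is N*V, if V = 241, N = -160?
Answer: -38560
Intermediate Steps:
N*V = -160*241 = -38560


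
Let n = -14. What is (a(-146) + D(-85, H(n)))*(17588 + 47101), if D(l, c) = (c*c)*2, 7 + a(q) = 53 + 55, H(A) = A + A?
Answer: 107965941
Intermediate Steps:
H(A) = 2*A
a(q) = 101 (a(q) = -7 + (53 + 55) = -7 + 108 = 101)
D(l, c) = 2*c**2 (D(l, c) = c**2*2 = 2*c**2)
(a(-146) + D(-85, H(n)))*(17588 + 47101) = (101 + 2*(2*(-14))**2)*(17588 + 47101) = (101 + 2*(-28)**2)*64689 = (101 + 2*784)*64689 = (101 + 1568)*64689 = 1669*64689 = 107965941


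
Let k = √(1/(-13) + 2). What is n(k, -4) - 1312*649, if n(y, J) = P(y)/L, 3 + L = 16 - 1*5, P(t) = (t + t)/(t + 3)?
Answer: -313347609/368 + 15*√13/368 ≈ -8.5149e+5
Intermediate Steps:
P(t) = 2*t/(3 + t) (P(t) = (2*t)/(3 + t) = 2*t/(3 + t))
k = 5*√13/13 (k = √(-1/13 + 2) = √(25/13) = 5*√13/13 ≈ 1.3868)
L = 8 (L = -3 + (16 - 1*5) = -3 + (16 - 5) = -3 + 11 = 8)
n(y, J) = y/(4*(3 + y)) (n(y, J) = (2*y/(3 + y))/8 = (2*y/(3 + y))*(⅛) = y/(4*(3 + y)))
n(k, -4) - 1312*649 = (5*√13/13)/(4*(3 + 5*√13/13)) - 1312*649 = 5*√13/(52*(3 + 5*√13/13)) - 851488 = -851488 + 5*√13/(52*(3 + 5*√13/13))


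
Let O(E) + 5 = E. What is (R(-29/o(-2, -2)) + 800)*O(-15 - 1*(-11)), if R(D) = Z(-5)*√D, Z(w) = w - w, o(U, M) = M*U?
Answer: -7200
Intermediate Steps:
O(E) = -5 + E
Z(w) = 0
R(D) = 0 (R(D) = 0*√D = 0)
(R(-29/o(-2, -2)) + 800)*O(-15 - 1*(-11)) = (0 + 800)*(-5 + (-15 - 1*(-11))) = 800*(-5 + (-15 + 11)) = 800*(-5 - 4) = 800*(-9) = -7200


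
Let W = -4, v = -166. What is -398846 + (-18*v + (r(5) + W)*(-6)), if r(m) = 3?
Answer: -395852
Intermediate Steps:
-398846 + (-18*v + (r(5) + W)*(-6)) = -398846 + (-18*(-166) + (3 - 4)*(-6)) = -398846 + (2988 - 1*(-6)) = -398846 + (2988 + 6) = -398846 + 2994 = -395852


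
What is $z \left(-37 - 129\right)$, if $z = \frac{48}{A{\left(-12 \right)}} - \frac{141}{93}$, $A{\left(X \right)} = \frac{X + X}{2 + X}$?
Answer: $- \frac{95118}{31} \approx -3068.3$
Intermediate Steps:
$A{\left(X \right)} = \frac{2 X}{2 + X}$
$z = \frac{573}{31}$ ($z = \frac{48}{2 \left(-12\right) \frac{1}{2 - 12}} - \frac{141}{93} = \frac{48}{2 \left(-12\right) \frac{1}{-10}} - \frac{47}{31} = \frac{48}{2 \left(-12\right) \left(- \frac{1}{10}\right)} - \frac{47}{31} = \frac{48}{\frac{12}{5}} - \frac{47}{31} = 48 \cdot \frac{5}{12} - \frac{47}{31} = 20 - \frac{47}{31} = \frac{573}{31} \approx 18.484$)
$z \left(-37 - 129\right) = \frac{573 \left(-37 - 129\right)}{31} = \frac{573}{31} \left(-166\right) = - \frac{95118}{31}$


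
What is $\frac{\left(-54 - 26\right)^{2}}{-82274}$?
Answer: $- \frac{3200}{41137} \approx -0.077789$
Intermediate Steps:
$\frac{\left(-54 - 26\right)^{2}}{-82274} = \left(-80\right)^{2} \left(- \frac{1}{82274}\right) = 6400 \left(- \frac{1}{82274}\right) = - \frac{3200}{41137}$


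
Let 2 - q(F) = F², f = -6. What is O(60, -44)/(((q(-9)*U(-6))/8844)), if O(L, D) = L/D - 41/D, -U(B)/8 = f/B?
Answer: -3819/632 ≈ -6.0427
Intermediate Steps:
U(B) = 48/B (U(B) = -(-48)/B = 48/B)
O(L, D) = -41/D + L/D
q(F) = 2 - F²
O(60, -44)/(((q(-9)*U(-6))/8844)) = ((-41 + 60)/(-44))/((((2 - 1*(-9)²)*(48/(-6)))/8844)) = (-1/44*19)/((((2 - 1*81)*(48*(-⅙)))*(1/8844))) = -19*(-2211/(2*(2 - 81)))/44 = -19/(44*(-79*(-8)*(1/8844))) = -19/(44*(632*(1/8844))) = -19/(44*158/2211) = -19/44*2211/158 = -3819/632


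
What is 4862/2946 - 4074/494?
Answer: -2400044/363831 ≈ -6.5966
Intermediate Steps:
4862/2946 - 4074/494 = 4862*(1/2946) - 4074*1/494 = 2431/1473 - 2037/247 = -2400044/363831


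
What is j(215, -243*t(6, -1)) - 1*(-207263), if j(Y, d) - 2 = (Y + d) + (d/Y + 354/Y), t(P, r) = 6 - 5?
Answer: 44556066/215 ≈ 2.0724e+5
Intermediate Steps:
t(P, r) = 1
j(Y, d) = 2 + Y + d + 354/Y + d/Y (j(Y, d) = 2 + ((Y + d) + (d/Y + 354/Y)) = 2 + ((Y + d) + (354/Y + d/Y)) = 2 + (Y + d + 354/Y + d/Y) = 2 + Y + d + 354/Y + d/Y)
j(215, -243*t(6, -1)) - 1*(-207263) = (354 - 243*1 + 215*(2 + 215 - 243*1))/215 - 1*(-207263) = (354 - 243 + 215*(2 + 215 - 243))/215 + 207263 = (354 - 243 + 215*(-26))/215 + 207263 = (354 - 243 - 5590)/215 + 207263 = (1/215)*(-5479) + 207263 = -5479/215 + 207263 = 44556066/215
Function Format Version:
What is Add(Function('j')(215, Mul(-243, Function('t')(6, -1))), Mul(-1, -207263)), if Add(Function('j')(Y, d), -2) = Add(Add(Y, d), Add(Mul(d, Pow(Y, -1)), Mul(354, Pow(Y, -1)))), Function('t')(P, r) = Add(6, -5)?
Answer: Rational(44556066, 215) ≈ 2.0724e+5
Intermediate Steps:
Function('t')(P, r) = 1
Function('j')(Y, d) = Add(2, Y, d, Mul(354, Pow(Y, -1)), Mul(d, Pow(Y, -1))) (Function('j')(Y, d) = Add(2, Add(Add(Y, d), Add(Mul(d, Pow(Y, -1)), Mul(354, Pow(Y, -1))))) = Add(2, Add(Add(Y, d), Add(Mul(354, Pow(Y, -1)), Mul(d, Pow(Y, -1))))) = Add(2, Add(Y, d, Mul(354, Pow(Y, -1)), Mul(d, Pow(Y, -1)))) = Add(2, Y, d, Mul(354, Pow(Y, -1)), Mul(d, Pow(Y, -1))))
Add(Function('j')(215, Mul(-243, Function('t')(6, -1))), Mul(-1, -207263)) = Add(Mul(Pow(215, -1), Add(354, Mul(-243, 1), Mul(215, Add(2, 215, Mul(-243, 1))))), Mul(-1, -207263)) = Add(Mul(Rational(1, 215), Add(354, -243, Mul(215, Add(2, 215, -243)))), 207263) = Add(Mul(Rational(1, 215), Add(354, -243, Mul(215, -26))), 207263) = Add(Mul(Rational(1, 215), Add(354, -243, -5590)), 207263) = Add(Mul(Rational(1, 215), -5479), 207263) = Add(Rational(-5479, 215), 207263) = Rational(44556066, 215)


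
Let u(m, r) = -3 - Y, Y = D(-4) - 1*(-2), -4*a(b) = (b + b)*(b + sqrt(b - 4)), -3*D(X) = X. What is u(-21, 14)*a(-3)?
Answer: 57/2 - 19*I*sqrt(7)/2 ≈ 28.5 - 25.135*I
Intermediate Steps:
D(X) = -X/3
a(b) = -b*(b + sqrt(-4 + b))/2 (a(b) = -(b + b)*(b + sqrt(b - 4))/4 = -2*b*(b + sqrt(-4 + b))/4 = -b*(b + sqrt(-4 + b))/2)
Y = 10/3 (Y = -1/3*(-4) - 1*(-2) = 4/3 + 2 = 10/3 ≈ 3.3333)
u(m, r) = -19/3 (u(m, r) = -3 - 1*10/3 = -3 - 10/3 = -19/3)
u(-21, 14)*a(-3) = -(-19)*(-3)*(-3 + sqrt(-4 - 3))/6 = -(-19)*(-3)*(-3 + sqrt(-7))/6 = -(-19)*(-3)*(-3 + I*sqrt(7))/6 = -19*(-9/2 + 3*I*sqrt(7)/2)/3 = 57/2 - 19*I*sqrt(7)/2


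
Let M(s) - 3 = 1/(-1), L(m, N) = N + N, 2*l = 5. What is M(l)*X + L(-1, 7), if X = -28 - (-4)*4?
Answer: -10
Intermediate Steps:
l = 5/2 (l = (1/2)*5 = 5/2 ≈ 2.5000)
L(m, N) = 2*N
M(s) = 2 (M(s) = 3 + 1/(-1) = 3 - 1 = 2)
X = -12 (X = -28 - 1*(-16) = -28 + 16 = -12)
M(l)*X + L(-1, 7) = 2*(-12) + 2*7 = -24 + 14 = -10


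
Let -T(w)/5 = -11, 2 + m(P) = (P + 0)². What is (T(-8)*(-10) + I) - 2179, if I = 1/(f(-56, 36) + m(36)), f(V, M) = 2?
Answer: -3536783/1296 ≈ -2729.0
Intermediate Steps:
m(P) = -2 + P² (m(P) = -2 + (P + 0)² = -2 + P²)
T(w) = 55 (T(w) = -5*(-11) = 55)
I = 1/1296 (I = 1/(2 + (-2 + 36²)) = 1/(2 + (-2 + 1296)) = 1/(2 + 1294) = 1/1296 ≈ 0.00077160)
(T(-8)*(-10) + I) - 2179 = (55*(-10) + 1/1296) - 2179 = (-550 + 1/1296) - 2179 = -712799/1296 - 2179 = -3536783/1296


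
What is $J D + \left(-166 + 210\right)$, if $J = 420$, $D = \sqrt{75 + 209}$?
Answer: $44 + 840 \sqrt{71} \approx 7122.0$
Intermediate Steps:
$D = 2 \sqrt{71}$ ($D = \sqrt{284} = 2 \sqrt{71} \approx 16.852$)
$J D + \left(-166 + 210\right) = 420 \cdot 2 \sqrt{71} + \left(-166 + 210\right) = 840 \sqrt{71} + 44 = 44 + 840 \sqrt{71}$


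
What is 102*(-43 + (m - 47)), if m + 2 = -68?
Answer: -16320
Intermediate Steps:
m = -70 (m = -2 - 68 = -70)
102*(-43 + (m - 47)) = 102*(-43 + (-70 - 47)) = 102*(-43 - 117) = 102*(-160) = -16320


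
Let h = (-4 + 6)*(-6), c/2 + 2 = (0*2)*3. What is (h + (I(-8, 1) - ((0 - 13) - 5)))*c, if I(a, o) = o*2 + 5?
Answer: -52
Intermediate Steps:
I(a, o) = 5 + 2*o (I(a, o) = 2*o + 5 = 5 + 2*o)
c = -4 (c = -4 + 2*((0*2)*3) = -4 + 2*(0*3) = -4 + 2*0 = -4 + 0 = -4)
h = -12 (h = 2*(-6) = -12)
(h + (I(-8, 1) - ((0 - 13) - 5)))*c = (-12 + ((5 + 2*1) - ((0 - 13) - 5)))*(-4) = (-12 + ((5 + 2) - (-13 - 5)))*(-4) = (-12 + (7 - 1*(-18)))*(-4) = (-12 + (7 + 18))*(-4) = (-12 + 25)*(-4) = 13*(-4) = -52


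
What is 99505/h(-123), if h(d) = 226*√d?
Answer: -99505*I*√123/27798 ≈ -39.699*I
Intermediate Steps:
99505/h(-123) = 99505/((226*√(-123))) = 99505/((226*(I*√123))) = 99505/((226*I*√123)) = 99505*(-I*√123/27798) = -99505*I*√123/27798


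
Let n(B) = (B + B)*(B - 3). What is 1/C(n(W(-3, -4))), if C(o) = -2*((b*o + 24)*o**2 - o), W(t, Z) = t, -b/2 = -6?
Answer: -1/1181880 ≈ -8.4611e-7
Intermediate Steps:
b = 12 (b = -2*(-6) = 12)
n(B) = 2*B*(-3 + B) (n(B) = (2*B)*(-3 + B) = 2*B*(-3 + B))
C(o) = 2*o - 2*o**2*(24 + 12*o) (C(o) = -2*((12*o + 24)*o**2 - o) = -2*((24 + 12*o)*o**2 - o) = -2*(o**2*(24 + 12*o) - o) = -2*(-o + o**2*(24 + 12*o)) = 2*o - 2*o**2*(24 + 12*o))
1/C(n(W(-3, -4))) = 1/(2*(2*(-3)*(-3 - 3))*(1 - 48*(-3)*(-3 - 3) - 12*36*(-3 - 3)**2)) = 1/(2*(2*(-3)*(-6))*(1 - 48*(-3)*(-6) - 12*(2*(-3)*(-6))**2)) = 1/(2*36*(1 - 24*36 - 12*36**2)) = 1/(2*36*(1 - 864 - 12*1296)) = 1/(2*36*(1 - 864 - 15552)) = 1/(2*36*(-16415)) = 1/(-1181880) = -1/1181880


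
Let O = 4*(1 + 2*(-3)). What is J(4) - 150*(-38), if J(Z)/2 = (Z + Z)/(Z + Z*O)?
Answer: 108296/19 ≈ 5699.8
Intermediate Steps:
O = -20 (O = 4*(1 - 6) = 4*(-5) = -20)
J(Z) = -4/19 (J(Z) = 2*((Z + Z)/(Z + Z*(-20))) = 2*((2*Z)/(Z - 20*Z)) = 2*((2*Z)/((-19*Z))) = 2*((2*Z)*(-1/(19*Z))) = 2*(-2/19) = -4/19)
J(4) - 150*(-38) = -4/19 - 150*(-38) = -4/19 + 5700 = 108296/19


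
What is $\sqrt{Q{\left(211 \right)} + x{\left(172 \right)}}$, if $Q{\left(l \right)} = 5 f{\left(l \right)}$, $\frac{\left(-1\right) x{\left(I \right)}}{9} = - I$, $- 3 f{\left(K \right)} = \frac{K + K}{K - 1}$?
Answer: $\frac{\sqrt{681191}}{21} \approx 39.302$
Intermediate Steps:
$f{\left(K \right)} = - \frac{2 K}{3 \left(-1 + K\right)}$ ($f{\left(K \right)} = - \frac{\left(K + K\right) \frac{1}{K - 1}}{3} = - \frac{2 K \frac{1}{-1 + K}}{3} = - \frac{2 K}{3 \left(-1 + K\right)}$)
$x{\left(I \right)} = 9 I$ ($x{\left(I \right)} = - 9 \left(- I\right) = 9 I$)
$Q{\left(l \right)} = - \frac{10 l}{-3 + 3 l}$ ($Q{\left(l \right)} = 5 \left(- \frac{2 l}{-3 + 3 l}\right) = - \frac{10 l}{-3 + 3 l}$)
$\sqrt{Q{\left(211 \right)} + x{\left(172 \right)}} = \sqrt{\left(-10\right) 211 \frac{1}{-3 + 3 \cdot 211} + 9 \cdot 172} = \sqrt{\left(-10\right) 211 \frac{1}{-3 + 633} + 1548} = \sqrt{\left(-10\right) 211 \cdot \frac{1}{630} + 1548} = \sqrt{- \frac{211}{63} + 1548} = \sqrt{\frac{97313}{63}} = \frac{\sqrt{681191}}{21}$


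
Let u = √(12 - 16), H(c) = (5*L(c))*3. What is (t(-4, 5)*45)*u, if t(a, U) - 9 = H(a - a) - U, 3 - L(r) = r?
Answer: 4410*I ≈ 4410.0*I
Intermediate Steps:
L(r) = 3 - r
H(c) = 45 - 15*c (H(c) = (5*(3 - c))*3 = (15 - 5*c)*3 = 45 - 15*c)
t(a, U) = 54 - U (t(a, U) = 9 + ((45 - 15*(a - a)) - U) = 9 + ((45 - 15*0) - U) = 9 + ((45 + 0) - U) = 9 + (45 - U) = 54 - U)
u = 2*I (u = √(-4) = 2*I ≈ 2.0*I)
(t(-4, 5)*45)*u = ((54 - 1*5)*45)*(2*I) = ((54 - 5)*45)*(2*I) = (49*45)*(2*I) = 2205*(2*I) = 4410*I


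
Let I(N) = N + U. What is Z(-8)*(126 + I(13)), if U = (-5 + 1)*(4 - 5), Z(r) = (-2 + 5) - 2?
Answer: 143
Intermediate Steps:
Z(r) = 1 (Z(r) = 3 - 2 = 1)
U = 4 (U = -4*(-1) = 4)
I(N) = 4 + N (I(N) = N + 4 = 4 + N)
Z(-8)*(126 + I(13)) = 1*(126 + (4 + 13)) = 1*(126 + 17) = 1*143 = 143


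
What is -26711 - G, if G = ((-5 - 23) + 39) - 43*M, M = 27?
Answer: -25561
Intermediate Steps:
G = -1150 (G = ((-5 - 23) + 39) - 43*27 = (-28 + 39) - 1161 = 11 - 1161 = -1150)
-26711 - G = -26711 - 1*(-1150) = -26711 + 1150 = -25561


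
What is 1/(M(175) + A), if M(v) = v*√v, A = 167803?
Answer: 167803/28152487434 - 875*√7/28152487434 ≈ 5.8783e-6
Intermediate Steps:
M(v) = v^(3/2)
1/(M(175) + A) = 1/(175^(3/2) + 167803) = 1/(875*√7 + 167803) = 1/(167803 + 875*√7)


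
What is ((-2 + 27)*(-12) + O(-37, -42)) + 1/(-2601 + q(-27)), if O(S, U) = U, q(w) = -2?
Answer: -890227/2603 ≈ -342.00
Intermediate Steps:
((-2 + 27)*(-12) + O(-37, -42)) + 1/(-2601 + q(-27)) = ((-2 + 27)*(-12) - 42) + 1/(-2601 - 2) = (25*(-12) - 42) + 1/(-2603) = (-300 - 42) - 1/2603 = -342 - 1/2603 = -890227/2603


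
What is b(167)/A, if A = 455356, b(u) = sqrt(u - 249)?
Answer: I*sqrt(82)/455356 ≈ 1.9886e-5*I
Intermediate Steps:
b(u) = sqrt(-249 + u)
b(167)/A = sqrt(-249 + 167)/455356 = sqrt(-82)*(1/455356) = (I*sqrt(82))*(1/455356) = I*sqrt(82)/455356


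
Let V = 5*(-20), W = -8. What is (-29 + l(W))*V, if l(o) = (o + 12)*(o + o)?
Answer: 9300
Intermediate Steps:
l(o) = 2*o*(12 + o) (l(o) = (12 + o)*(2*o) = 2*o*(12 + o))
V = -100
(-29 + l(W))*V = (-29 + 2*(-8)*(12 - 8))*(-100) = (-29 + 2*(-8)*4)*(-100) = (-29 - 64)*(-100) = -93*(-100) = 9300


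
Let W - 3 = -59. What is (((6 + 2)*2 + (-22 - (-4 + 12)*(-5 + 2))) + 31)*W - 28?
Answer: -2772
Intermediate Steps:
W = -56 (W = 3 - 59 = -56)
(((6 + 2)*2 + (-22 - (-4 + 12)*(-5 + 2))) + 31)*W - 28 = (((6 + 2)*2 + (-22 - (-4 + 12)*(-5 + 2))) + 31)*(-56) - 28 = ((8*2 + (-22 - 8*(-3))) + 31)*(-56) - 28 = ((16 + (-22 - 1*(-24))) + 31)*(-56) - 28 = ((16 + (-22 + 24)) + 31)*(-56) - 28 = ((16 + 2) + 31)*(-56) - 28 = (18 + 31)*(-56) - 28 = 49*(-56) - 28 = -2744 - 28 = -2772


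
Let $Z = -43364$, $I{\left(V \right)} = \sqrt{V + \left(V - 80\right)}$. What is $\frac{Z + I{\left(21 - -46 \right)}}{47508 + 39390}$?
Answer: $- \frac{21682}{43449} + \frac{\sqrt{6}}{28966} \approx -0.49894$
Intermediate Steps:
$I{\left(V \right)} = \sqrt{-80 + 2 V}$ ($I{\left(V \right)} = \sqrt{V + \left(-80 + V\right)} = \sqrt{-80 + 2 V}$)
$\frac{Z + I{\left(21 - -46 \right)}}{47508 + 39390} = \frac{-43364 + \sqrt{-80 + 2 \left(21 - -46\right)}}{47508 + 39390} = \frac{-43364 + \sqrt{-80 + 2 \left(21 + 46\right)}}{86898} = \left(-43364 + \sqrt{-80 + 2 \cdot 67}\right) \frac{1}{86898} = \left(-43364 + \sqrt{-80 + 134}\right) \frac{1}{86898} = \left(-43364 + \sqrt{54}\right) \frac{1}{86898} = \left(-43364 + 3 \sqrt{6}\right) \frac{1}{86898} = - \frac{21682}{43449} + \frac{\sqrt{6}}{28966}$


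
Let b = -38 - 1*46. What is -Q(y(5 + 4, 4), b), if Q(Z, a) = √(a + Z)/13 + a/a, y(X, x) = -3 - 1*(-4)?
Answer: -1 - I*√83/13 ≈ -1.0 - 0.7008*I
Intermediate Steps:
y(X, x) = 1 (y(X, x) = -3 + 4 = 1)
b = -84 (b = -38 - 46 = -84)
Q(Z, a) = 1 + √(Z + a)/13 (Q(Z, a) = √(Z + a)*(1/13) + 1 = √(Z + a)/13 + 1 = 1 + √(Z + a)/13)
-Q(y(5 + 4, 4), b) = -(1 + √(1 - 84)/13) = -(1 + √(-83)/13) = -(1 + (I*√83)/13) = -(1 + I*√83/13) = -1 - I*√83/13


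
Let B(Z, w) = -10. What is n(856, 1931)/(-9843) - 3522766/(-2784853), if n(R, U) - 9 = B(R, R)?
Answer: 34677370591/27411308079 ≈ 1.2651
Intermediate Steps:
n(R, U) = -1 (n(R, U) = 9 - 10 = -1)
n(856, 1931)/(-9843) - 3522766/(-2784853) = -1/(-9843) - 3522766/(-2784853) = -1*(-1/9843) - 3522766*(-1/2784853) = 1/9843 + 3522766/2784853 = 34677370591/27411308079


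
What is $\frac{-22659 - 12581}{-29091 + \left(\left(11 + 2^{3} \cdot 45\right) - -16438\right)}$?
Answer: $\frac{17620}{6141} \approx 2.8692$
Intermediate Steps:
$\frac{-22659 - 12581}{-29091 + \left(\left(11 + 2^{3} \cdot 45\right) - -16438\right)} = - \frac{35240}{-29091 + \left(\left(11 + 8 \cdot 45\right) + 16438\right)} = - \frac{35240}{-29091 + \left(\left(11 + 360\right) + 16438\right)} = - \frac{35240}{-29091 + \left(371 + 16438\right)} = - \frac{35240}{-29091 + 16809} = - \frac{35240}{-12282} = \left(-35240\right) \left(- \frac{1}{12282}\right) = \frac{17620}{6141}$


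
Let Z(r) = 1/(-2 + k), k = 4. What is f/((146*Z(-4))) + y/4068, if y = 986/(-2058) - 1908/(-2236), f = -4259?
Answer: -4982933445587/85408479702 ≈ -58.342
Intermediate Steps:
y = 215246/575211 (y = 986*(-1/2058) - 1908*(-1/2236) = -493/1029 + 477/559 = 215246/575211 ≈ 0.37420)
Z(r) = 1/2 (Z(r) = 1/(-2 + 4) = 1/2)
f/((146*Z(-4))) + y/4068 = -4259/(146*(1/2)) + (215246/575211)/4068 = -4259/73 + (215246/575211)*(1/4068) = -4259*1/73 + 107623/1169979174 = -4259/73 + 107623/1169979174 = -4982933445587/85408479702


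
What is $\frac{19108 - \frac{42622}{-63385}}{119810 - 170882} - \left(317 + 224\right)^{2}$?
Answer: $- \frac{473733884885761}{1618599360} \approx -2.9268 \cdot 10^{5}$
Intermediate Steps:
$\frac{19108 - \frac{42622}{-63385}}{119810 - 170882} - \left(317 + 224\right)^{2} = \frac{19108 - - \frac{42622}{63385}}{-51072} - 541^{2} = \left(19108 + \frac{42622}{63385}\right) \left(- \frac{1}{51072}\right) - 292681 = \frac{1211203202}{63385} \left(- \frac{1}{51072}\right) - 292681 = - \frac{605601601}{1618599360} - 292681 = - \frac{473733884885761}{1618599360}$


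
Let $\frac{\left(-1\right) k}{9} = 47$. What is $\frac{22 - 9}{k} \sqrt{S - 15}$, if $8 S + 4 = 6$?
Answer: $- \frac{13 i \sqrt{59}}{846} \approx - 0.11803 i$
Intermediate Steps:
$k = -423$ ($k = \left(-9\right) 47 = -423$)
$S = \frac{1}{4}$ ($S = - \frac{1}{2} + \frac{1}{8} \cdot 6 = - \frac{1}{2} + \frac{3}{4} = \frac{1}{4} \approx 0.25$)
$\frac{22 - 9}{k} \sqrt{S - 15} = \frac{22 - 9}{-423} \sqrt{\frac{1}{4} - 15} = 13 \left(- \frac{1}{423}\right) \sqrt{- \frac{59}{4}} = - \frac{13 \frac{i \sqrt{59}}{2}}{423} = - \frac{13 i \sqrt{59}}{846}$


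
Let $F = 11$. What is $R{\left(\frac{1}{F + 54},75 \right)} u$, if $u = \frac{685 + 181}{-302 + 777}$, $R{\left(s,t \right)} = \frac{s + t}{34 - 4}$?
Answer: $\frac{2111308}{463125} \approx 4.5588$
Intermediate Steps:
$R{\left(s,t \right)} = \frac{s}{30} + \frac{t}{30}$ ($R{\left(s,t \right)} = \frac{s + t}{30} = \left(s + t\right) \frac{1}{30} = \frac{s}{30} + \frac{t}{30}$)
$u = \frac{866}{475} \approx 1.8232$
$R{\left(\frac{1}{F + 54},75 \right)} u = \left(\frac{1}{30 \left(11 + 54\right)} + \frac{1}{30} \cdot 75\right) \frac{866}{475} = \left(\frac{1}{30 \cdot 65} + \frac{5}{2}\right) \frac{866}{475} = \left(\frac{1}{30} \cdot \frac{1}{65} + \frac{5}{2}\right) \frac{866}{475} = \left(\frac{1}{1950} + \frac{5}{2}\right) \frac{866}{475} = \frac{2438}{975} \cdot \frac{866}{475} = \frac{2111308}{463125}$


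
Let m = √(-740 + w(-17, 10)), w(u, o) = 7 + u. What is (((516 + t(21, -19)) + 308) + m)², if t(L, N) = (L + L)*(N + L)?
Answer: 823714 + 9080*I*√30 ≈ 8.2371e+5 + 49733.0*I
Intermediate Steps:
t(L, N) = 2*L*(L + N) (t(L, N) = (2*L)*(L + N) = 2*L*(L + N))
m = 5*I*√30 (m = √(-740 + (7 - 17)) = √(-740 - 10) = √(-750) = 5*I*√30 ≈ 27.386*I)
(((516 + t(21, -19)) + 308) + m)² = (((516 + 2*21*(21 - 19)) + 308) + 5*I*√30)² = (((516 + 2*21*2) + 308) + 5*I*√30)² = (((516 + 84) + 308) + 5*I*√30)² = ((600 + 308) + 5*I*√30)² = (908 + 5*I*√30)²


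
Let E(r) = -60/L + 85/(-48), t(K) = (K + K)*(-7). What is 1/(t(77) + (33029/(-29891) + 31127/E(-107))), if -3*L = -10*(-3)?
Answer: 6067873/38112151555 ≈ 0.00015921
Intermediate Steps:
L = -10 (L = -(-10)*(-3)/3 = -1/3*30 = -10)
t(K) = -14*K (t(K) = (2*K)*(-7) = -14*K)
E(r) = 203/48 (E(r) = -60/(-10) + 85/(-48) = -60*(-1/10) + 85*(-1/48) = 6 - 85/48 = 203/48)
1/(t(77) + (33029/(-29891) + 31127/E(-107))) = 1/(-14*77 + (33029/(-29891) + 31127/(203/48))) = 1/(-1078 + (33029*(-1/29891) + 31127*(48/203))) = 1/(-1078 + (-33029/29891 + 1494096/203)) = 1/(-1078 + 44653318649/6067873) = 1/(38112151555/6067873) = 6067873/38112151555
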